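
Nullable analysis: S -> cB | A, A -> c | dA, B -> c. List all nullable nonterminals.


A nonterminal is nullable iff some alternative derives ε (directly, or every symbol in it is nullable)
Nullable: {}


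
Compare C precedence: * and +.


'*' is multiplicative (level 10); '+' is additive (level 9)
Higher level binds tighter
'*' has higher precedence than '+'


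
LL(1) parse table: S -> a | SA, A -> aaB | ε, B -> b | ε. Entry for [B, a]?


For [B, a]: ε is nullable and 'a' ∈ FOLLOW(B)
Entry: B -> ε


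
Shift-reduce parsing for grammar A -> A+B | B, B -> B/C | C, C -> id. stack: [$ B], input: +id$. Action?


lookahead ∉ {/} so B won't extend; reduce A -> B
Action: reduce (A -> B)


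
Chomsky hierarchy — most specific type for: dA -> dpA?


LHS has context (more than one symbol) and |LHS| ≤ |RHS|
Classification: Type 1 (Context-Sensitive)


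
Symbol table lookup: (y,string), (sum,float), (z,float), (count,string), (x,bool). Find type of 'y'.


Lookup 'y' → type string


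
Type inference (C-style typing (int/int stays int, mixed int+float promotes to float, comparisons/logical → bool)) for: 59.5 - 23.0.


Operand types: float - float
Rule: mixed int/float promotes to float; int/int stays int
Result type: float


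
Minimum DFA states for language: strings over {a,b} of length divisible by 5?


Track length mod 5: states 0..4, accept at 0
Minimal DFA: 5 states


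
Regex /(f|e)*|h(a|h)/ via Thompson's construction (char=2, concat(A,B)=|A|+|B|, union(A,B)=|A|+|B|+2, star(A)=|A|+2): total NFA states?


Syntax tree has 5 char leaf(s), 3 union(s), 1 star(s)
chars contribute 5×2 = 10; each union adds +2; each star adds +2
Total: 10 + 6 + 2 = 18 states


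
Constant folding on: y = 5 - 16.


5 - 16 = -11 at compile time
Optimized: y = -11


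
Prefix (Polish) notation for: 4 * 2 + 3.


left-to-right (same/higher precedence on left): tree is (+ (* 4 2) 3)
Prefix: + * 4 2 3


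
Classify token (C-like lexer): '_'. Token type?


Pattern: letter/underscore followed by alphanumerics, not a keyword
Type: IDENTIFIER


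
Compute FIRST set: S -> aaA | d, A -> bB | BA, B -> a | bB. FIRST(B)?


Per alternative of B: FIRST(a) = {a}; FIRST(bB) = {b}
FIRST(B) = {a, b}


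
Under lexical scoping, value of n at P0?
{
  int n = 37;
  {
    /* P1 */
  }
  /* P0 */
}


n declared in the same block as P0
n = 37


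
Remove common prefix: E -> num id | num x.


Common prefix: 'num'
Factored: E -> num E', E' -> id | x


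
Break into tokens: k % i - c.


Scan left to right, longest-match per lexeme
Tokens: ID(k), OP(%), ID(i), OP(-), ID(c)


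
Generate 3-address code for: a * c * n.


Break into single-operator statements:
t1 = a * c
t2 = t1 * n


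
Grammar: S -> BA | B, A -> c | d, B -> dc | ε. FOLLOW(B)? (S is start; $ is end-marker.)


$ ∈ FOLLOW(S). For each A -> αBβ: add FIRST(β)\{ε} to FOLLOW(B); if β nullable, add FOLLOW(A).
FOLLOW(B) = {$, c, d}


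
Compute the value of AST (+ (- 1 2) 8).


Evaluate inner: (- 1 2) = -1
Evaluate root: (+ -1 8) = 7
Result: 7


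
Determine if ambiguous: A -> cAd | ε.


balanced c^n…d^n: each string has a unique parse
Unambiguous


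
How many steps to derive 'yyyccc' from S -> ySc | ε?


Derivation: S => ySc => yyScc => yyySccc => yyyccc
Steps: 4


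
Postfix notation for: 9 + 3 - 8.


Left to right (same or higher precedence on left)
Postfix: 9 3 + 8 -


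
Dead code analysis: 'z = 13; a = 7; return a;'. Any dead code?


z is assigned but never read
Dead: 'z = 13'


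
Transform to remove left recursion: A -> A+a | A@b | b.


Left-recursive alternatives: A+a, A@b; non-recursive: b
Introduce A': A -> bA', A' -> +aA' | @bA' | ε


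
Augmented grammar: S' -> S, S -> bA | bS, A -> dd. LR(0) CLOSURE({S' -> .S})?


Start: S' -> .S
For each item with dot before a nonterminal B, add B -> .γ for every B-production
Closure: [S' -> .S, S -> .bA, S -> .bS]


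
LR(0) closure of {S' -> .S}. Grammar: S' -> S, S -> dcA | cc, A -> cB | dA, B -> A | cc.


Start: S' -> .S
For each item with dot before a nonterminal B, add B -> .γ for every B-production
Closure: [S' -> .S, S -> .dcA, S -> .cc]


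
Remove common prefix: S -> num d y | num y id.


Common prefix: 'num'
Factored: S -> num S', S' -> d y | y id


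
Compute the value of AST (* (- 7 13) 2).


Evaluate inner: (- 7 13) = -6
Evaluate root: (* -6 2) = -12
Result: -12


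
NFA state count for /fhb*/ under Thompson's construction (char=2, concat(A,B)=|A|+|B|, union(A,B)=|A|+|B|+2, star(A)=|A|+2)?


Syntax tree has 3 char leaf(s), 0 union(s), 1 star(s)
chars contribute 3×2 = 6; each union adds +2; each star adds +2
Total: 6 + 0 + 2 = 8 states


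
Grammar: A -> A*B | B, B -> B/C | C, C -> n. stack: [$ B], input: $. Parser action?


lookahead ∉ {/} so B won't extend; reduce A -> B
Action: reduce (A -> B)


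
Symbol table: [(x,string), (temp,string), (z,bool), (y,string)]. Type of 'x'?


Lookup 'x' → type string


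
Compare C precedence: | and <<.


'<<' is shift (level 8); '|' is bitwise OR (level 3)
Higher level binds tighter
'<<' has higher precedence than '|'


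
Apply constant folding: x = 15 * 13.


15 * 13 = 195 at compile time
Optimized: x = 195


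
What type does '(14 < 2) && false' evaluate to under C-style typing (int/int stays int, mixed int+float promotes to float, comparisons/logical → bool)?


Operand types: bool && bool
Rule: logical operators take bool operands and yield bool
Result type: bool


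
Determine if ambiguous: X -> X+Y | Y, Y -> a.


precedence layered via separate nonterminal Y: deterministic
Unambiguous


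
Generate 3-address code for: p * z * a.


Break into single-operator statements:
t1 = p * z
t2 = t1 * a


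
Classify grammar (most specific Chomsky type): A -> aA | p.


Right-linear: every RHS is a terminal or a terminal followed by one nonterminal
Classification: Type 3 (Regular)


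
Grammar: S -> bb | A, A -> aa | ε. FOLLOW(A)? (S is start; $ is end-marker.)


$ ∈ FOLLOW(S). For each A -> αBβ: add FIRST(β)\{ε} to FOLLOW(B); if β nullable, add FOLLOW(A).
FOLLOW(A) = {$}


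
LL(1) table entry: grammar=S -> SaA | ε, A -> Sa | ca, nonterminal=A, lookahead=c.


For [A, c]: 'c' ∈ FIRST(ca)
Entry: A -> ca


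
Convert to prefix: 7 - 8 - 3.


left-to-right (same/higher precedence on left): tree is (- (- 7 8) 3)
Prefix: - - 7 8 3


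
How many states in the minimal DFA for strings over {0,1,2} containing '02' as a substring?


KMP-style automaton: 2 progress states + 1 absorbing accept = 3
Minimal DFA: 3 states


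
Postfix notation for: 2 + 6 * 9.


* has higher precedence, evaluate 6*9 first
Postfix: 2 6 9 * +


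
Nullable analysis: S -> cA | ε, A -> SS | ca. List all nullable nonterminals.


A nonterminal is nullable iff some alternative derives ε (directly, or every symbol in it is nullable)
Nullable: {A, S}


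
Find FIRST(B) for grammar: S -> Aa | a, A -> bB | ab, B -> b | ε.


Per alternative of B: FIRST(b) = {b}; FIRST(ε) = {ε}
FIRST(B) = {b, ε}


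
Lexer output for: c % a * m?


Scan left to right, longest-match per lexeme
Tokens: ID(c), OP(%), ID(a), OP(*), ID(m)


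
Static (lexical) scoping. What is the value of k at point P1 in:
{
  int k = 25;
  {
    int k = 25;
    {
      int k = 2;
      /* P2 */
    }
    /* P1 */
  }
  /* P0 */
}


k declared in the same block as P1
k = 25


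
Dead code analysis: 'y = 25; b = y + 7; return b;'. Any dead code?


y is read by b's definition; b is returned
No dead code


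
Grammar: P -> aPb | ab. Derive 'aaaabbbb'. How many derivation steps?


Derivation: P => aPb => aaPbb => aaaPbbb => aaaabbbb
Steps: 4


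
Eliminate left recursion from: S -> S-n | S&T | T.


Left-recursive alternatives: S-n, S&T; non-recursive: T
Introduce S': S -> TS', S' -> -nS' | &TS' | ε


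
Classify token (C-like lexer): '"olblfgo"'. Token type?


Pattern: double-quoted sequence
Type: STRING_LITERAL


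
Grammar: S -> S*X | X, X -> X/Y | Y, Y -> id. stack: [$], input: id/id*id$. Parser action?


no handle on stack; shift 'id'
Action: shift


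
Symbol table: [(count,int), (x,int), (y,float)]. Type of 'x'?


Lookup 'x' → type int


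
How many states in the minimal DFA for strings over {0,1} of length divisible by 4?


Track length mod 4: states 0..3, accept at 0
Minimal DFA: 4 states


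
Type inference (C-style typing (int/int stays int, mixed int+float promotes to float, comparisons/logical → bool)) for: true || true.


Operand types: bool || bool
Rule: logical operators take bool operands and yield bool
Result type: bool


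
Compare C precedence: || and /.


'/' is multiplicative (level 10); '||' is logical OR (level 1)
Higher level binds tighter
'/' has higher precedence than '||'


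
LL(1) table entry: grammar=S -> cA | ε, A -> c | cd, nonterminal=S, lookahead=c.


For [S, c]: 'c' ∈ FIRST(cA)
Entry: S -> cA


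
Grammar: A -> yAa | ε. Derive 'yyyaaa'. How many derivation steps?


Derivation: A => yAa => yyAaa => yyyAaaa => yyyaaa
Steps: 4


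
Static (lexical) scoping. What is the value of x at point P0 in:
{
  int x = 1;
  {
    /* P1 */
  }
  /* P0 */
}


x declared in the same block as P0
x = 1


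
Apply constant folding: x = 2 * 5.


2 * 5 = 10 at compile time
Optimized: x = 10


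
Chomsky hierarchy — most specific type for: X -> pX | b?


Right-linear: every RHS is a terminal or a terminal followed by one nonterminal
Classification: Type 3 (Regular)


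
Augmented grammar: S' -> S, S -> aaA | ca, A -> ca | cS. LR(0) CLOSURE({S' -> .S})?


Start: S' -> .S
For each item with dot before a nonterminal B, add B -> .γ for every B-production
Closure: [S' -> .S, S -> .aaA, S -> .ca]


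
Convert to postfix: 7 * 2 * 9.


Left to right (same or higher precedence on left)
Postfix: 7 2 * 9 *


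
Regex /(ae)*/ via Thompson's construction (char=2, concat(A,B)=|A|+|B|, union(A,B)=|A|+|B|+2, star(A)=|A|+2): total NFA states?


Syntax tree has 2 char leaf(s), 0 union(s), 1 star(s)
chars contribute 2×2 = 4; each union adds +2; each star adds +2
Total: 4 + 0 + 2 = 6 states


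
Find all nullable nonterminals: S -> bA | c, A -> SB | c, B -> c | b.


A nonterminal is nullable iff some alternative derives ε (directly, or every symbol in it is nullable)
Nullable: {}


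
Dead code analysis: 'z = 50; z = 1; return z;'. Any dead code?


first assignment to z is overwritten before any read
Dead: 'z = 50'


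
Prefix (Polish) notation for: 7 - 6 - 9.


left-to-right (same/higher precedence on left): tree is (- (- 7 6) 9)
Prefix: - - 7 6 9


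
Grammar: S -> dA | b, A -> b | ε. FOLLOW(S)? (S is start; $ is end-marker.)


$ ∈ FOLLOW(S). For each A -> αBβ: add FIRST(β)\{ε} to FOLLOW(B); if β nullable, add FOLLOW(A).
FOLLOW(S) = {$}


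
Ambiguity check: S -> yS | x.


right-linear, alternatives start with distinct terminals 'y' vs 'x': unique leftmost derivation
Unambiguous


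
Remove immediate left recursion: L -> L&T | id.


Left-recursive alternatives: L&T; non-recursive: id
Introduce L': L -> idL', L' -> &TL' | ε


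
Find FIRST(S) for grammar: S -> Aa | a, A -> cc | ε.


Per alternative of S: FIRST(Aa) = {a, c}; FIRST(a) = {a}
FIRST(S) = {a, c}


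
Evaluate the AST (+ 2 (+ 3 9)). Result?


Evaluate inner: (+ 3 9) = 12
Evaluate root: (+ 2 12) = 14
Result: 14


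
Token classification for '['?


Pattern: delimiter/punctuation
Type: PUNCTUATION


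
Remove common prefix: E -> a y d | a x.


Common prefix: 'a'
Factored: E -> a E', E' -> y d | x


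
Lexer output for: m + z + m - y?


Scan left to right, longest-match per lexeme
Tokens: ID(m), OP(+), ID(z), OP(+), ID(m), OP(-), ID(y)


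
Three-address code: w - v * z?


Break into single-operator statements:
t1 = v * z
t2 = w - t1


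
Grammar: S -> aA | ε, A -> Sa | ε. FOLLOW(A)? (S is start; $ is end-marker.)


$ ∈ FOLLOW(S). For each A -> αBβ: add FIRST(β)\{ε} to FOLLOW(B); if β nullable, add FOLLOW(A).
FOLLOW(A) = {$, a}


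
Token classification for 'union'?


Pattern: reserved word
Type: KEYWORD


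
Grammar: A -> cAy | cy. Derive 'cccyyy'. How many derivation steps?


Derivation: A => cAy => ccAyy => cccyyy
Steps: 3


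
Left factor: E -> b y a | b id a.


Common prefix: 'b'
Factored: E -> b E', E' -> y a | id a


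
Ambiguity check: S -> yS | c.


right-linear, alternatives start with distinct terminals 'y' vs 'c': unique leftmost derivation
Unambiguous


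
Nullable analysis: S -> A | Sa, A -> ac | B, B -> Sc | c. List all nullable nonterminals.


A nonterminal is nullable iff some alternative derives ε (directly, or every symbol in it is nullable)
Nullable: {}


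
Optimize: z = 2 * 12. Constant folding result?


2 * 12 = 24 at compile time
Optimized: z = 24


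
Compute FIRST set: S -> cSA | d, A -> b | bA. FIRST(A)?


Per alternative of A: FIRST(b) = {b}; FIRST(bA) = {b}
FIRST(A) = {b}


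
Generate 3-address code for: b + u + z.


Break into single-operator statements:
t1 = b + u
t2 = t1 + z


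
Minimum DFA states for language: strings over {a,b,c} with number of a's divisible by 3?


Track (count of a) mod 3: states 0..2, accept at 0
Minimal DFA: 3 states


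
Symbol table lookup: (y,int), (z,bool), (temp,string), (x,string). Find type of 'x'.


Lookup 'x' → type string


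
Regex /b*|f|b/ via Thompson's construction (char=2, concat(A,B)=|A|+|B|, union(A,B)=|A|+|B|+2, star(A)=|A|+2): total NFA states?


Syntax tree has 3 char leaf(s), 2 union(s), 1 star(s)
chars contribute 3×2 = 6; each union adds +2; each star adds +2
Total: 6 + 4 + 2 = 12 states


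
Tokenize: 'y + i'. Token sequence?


Scan left to right, longest-match per lexeme
Tokens: ID(y), OP(+), ID(i)


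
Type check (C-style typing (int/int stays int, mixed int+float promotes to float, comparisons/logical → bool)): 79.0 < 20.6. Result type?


Operand types: float < float
Rule: comparison yields bool
Result type: bool


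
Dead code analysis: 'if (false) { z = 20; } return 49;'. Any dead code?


condition is constant false, so the whole block is unreachable
Dead: 'if (false) { z = 20; }'


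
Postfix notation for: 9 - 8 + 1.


Left to right (same or higher precedence on left)
Postfix: 9 8 - 1 +


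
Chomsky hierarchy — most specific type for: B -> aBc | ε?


Single nonterminal LHS, but a^n c^n is not regular
Classification: Type 2 (Context-Free)


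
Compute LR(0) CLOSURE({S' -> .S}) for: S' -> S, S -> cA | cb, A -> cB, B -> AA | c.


Start: S' -> .S
For each item with dot before a nonterminal B, add B -> .γ for every B-production
Closure: [S' -> .S, S -> .cA, S -> .cb]


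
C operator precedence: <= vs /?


'/' is multiplicative (level 10); '<=' is relational (level 7)
Higher level binds tighter
'/' has higher precedence than '<='


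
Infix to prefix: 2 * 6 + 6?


left-to-right (same/higher precedence on left): tree is (+ (* 2 6) 6)
Prefix: + * 2 6 6


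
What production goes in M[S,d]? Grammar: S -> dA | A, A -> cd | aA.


For [S, d]: 'd' ∈ FIRST(dA)
Entry: S -> dA


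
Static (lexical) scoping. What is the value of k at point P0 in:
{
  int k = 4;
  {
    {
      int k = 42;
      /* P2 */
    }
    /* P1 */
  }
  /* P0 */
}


k declared in the same block as P0
k = 4


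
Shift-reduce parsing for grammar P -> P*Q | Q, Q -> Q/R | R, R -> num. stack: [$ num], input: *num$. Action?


'num' on top is the handle for R -> num
Action: reduce (R -> num)


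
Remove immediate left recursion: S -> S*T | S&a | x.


Left-recursive alternatives: S*T, S&a; non-recursive: x
Introduce S': S -> xS', S' -> *TS' | &aS' | ε


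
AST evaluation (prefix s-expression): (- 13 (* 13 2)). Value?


Evaluate inner: (* 13 2) = 26
Evaluate root: (- 13 26) = -13
Result: -13


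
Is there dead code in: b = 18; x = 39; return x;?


b is assigned but never read
Dead: 'b = 18'


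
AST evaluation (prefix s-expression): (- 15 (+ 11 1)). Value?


Evaluate inner: (+ 11 1) = 12
Evaluate root: (- 15 12) = 3
Result: 3


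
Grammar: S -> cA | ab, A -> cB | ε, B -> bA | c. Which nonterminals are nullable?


A nonterminal is nullable iff some alternative derives ε (directly, or every symbol in it is nullable)
Nullable: {A}


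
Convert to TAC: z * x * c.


Break into single-operator statements:
t1 = z * x
t2 = t1 * c


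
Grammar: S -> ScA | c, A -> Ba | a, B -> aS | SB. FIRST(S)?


Per alternative of S: FIRST(ScA) = {c}; FIRST(c) = {c}
FIRST(S) = {c}


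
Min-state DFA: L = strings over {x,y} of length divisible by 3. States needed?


Track length mod 3: states 0..2, accept at 0
Minimal DFA: 3 states


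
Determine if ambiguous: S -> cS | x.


right-linear, alternatives start with distinct terminals 'c' vs 'x': unique leftmost derivation
Unambiguous


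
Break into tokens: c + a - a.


Scan left to right, longest-match per lexeme
Tokens: ID(c), OP(+), ID(a), OP(-), ID(a)


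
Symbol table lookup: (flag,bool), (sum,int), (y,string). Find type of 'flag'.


Lookup 'flag' → type bool


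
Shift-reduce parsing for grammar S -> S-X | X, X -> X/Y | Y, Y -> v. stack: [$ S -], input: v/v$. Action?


no handle ('S-' is not any RHS); shift 'v'
Action: shift


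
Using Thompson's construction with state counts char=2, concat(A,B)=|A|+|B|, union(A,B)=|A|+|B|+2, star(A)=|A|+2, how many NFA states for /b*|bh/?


Syntax tree has 3 char leaf(s), 1 union(s), 1 star(s)
chars contribute 3×2 = 6; each union adds +2; each star adds +2
Total: 6 + 2 + 2 = 10 states


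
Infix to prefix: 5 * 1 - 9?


left-to-right (same/higher precedence on left): tree is (- (* 5 1) 9)
Prefix: - * 5 1 9


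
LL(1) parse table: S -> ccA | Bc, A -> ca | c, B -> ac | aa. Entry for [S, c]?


For [S, c]: 'c' ∈ FIRST(ccA)
Entry: S -> ccA


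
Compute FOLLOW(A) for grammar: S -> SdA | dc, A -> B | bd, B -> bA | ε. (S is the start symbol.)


$ ∈ FOLLOW(S). For each A -> αBβ: add FIRST(β)\{ε} to FOLLOW(B); if β nullable, add FOLLOW(A).
FOLLOW(A) = {$, d}


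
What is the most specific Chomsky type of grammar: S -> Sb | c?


Left-linear: every RHS is a terminal or one nonterminal followed by a terminal
Classification: Type 3 (Regular)


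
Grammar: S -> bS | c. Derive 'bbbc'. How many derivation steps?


Derivation: S => bS => bbS => bbbS => bbbc
Steps: 4


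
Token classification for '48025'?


Pattern: digits only
Type: INTEGER_LITERAL


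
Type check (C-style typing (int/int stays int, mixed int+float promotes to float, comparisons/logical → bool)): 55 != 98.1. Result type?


Operand types: int != float
Rule: comparison yields bool
Result type: bool


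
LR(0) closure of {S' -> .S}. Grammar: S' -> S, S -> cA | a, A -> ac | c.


Start: S' -> .S
For each item with dot before a nonterminal B, add B -> .γ for every B-production
Closure: [S' -> .S, S -> .cA, S -> .a]


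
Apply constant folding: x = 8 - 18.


8 - 18 = -10 at compile time
Optimized: x = -10


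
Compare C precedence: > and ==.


'>' is relational (level 7); '==' is equality (level 6)
Higher level binds tighter
'>' has higher precedence than '=='


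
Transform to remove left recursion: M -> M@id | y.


Left-recursive alternatives: M@id; non-recursive: y
Introduce M': M -> yM', M' -> @idM' | ε


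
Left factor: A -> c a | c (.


Common prefix: 'c'
Factored: A -> c A', A' -> a | (


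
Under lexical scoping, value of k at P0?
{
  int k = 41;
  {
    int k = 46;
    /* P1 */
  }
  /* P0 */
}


k declared in the same block as P0
k = 41


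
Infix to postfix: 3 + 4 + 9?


Left to right (same or higher precedence on left)
Postfix: 3 4 + 9 +


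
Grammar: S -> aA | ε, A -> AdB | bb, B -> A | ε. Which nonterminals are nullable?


A nonterminal is nullable iff some alternative derives ε (directly, or every symbol in it is nullable)
Nullable: {B, S}


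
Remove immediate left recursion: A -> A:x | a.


Left-recursive alternatives: A:x; non-recursive: a
Introduce A': A -> aA', A' -> :xA' | ε


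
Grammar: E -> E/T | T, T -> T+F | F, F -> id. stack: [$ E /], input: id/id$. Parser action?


no handle ('E/' is not any RHS); shift 'id'
Action: shift


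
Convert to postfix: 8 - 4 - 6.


Left to right (same or higher precedence on left)
Postfix: 8 4 - 6 -


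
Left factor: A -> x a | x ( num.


Common prefix: 'x'
Factored: A -> x A', A' -> a | ( num


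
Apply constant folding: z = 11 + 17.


11 + 17 = 28 at compile time
Optimized: z = 28


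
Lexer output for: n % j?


Scan left to right, longest-match per lexeme
Tokens: ID(n), OP(%), ID(j)


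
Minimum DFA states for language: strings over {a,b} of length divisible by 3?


Track length mod 3: states 0..2, accept at 0
Minimal DFA: 3 states


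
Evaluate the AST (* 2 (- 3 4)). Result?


Evaluate inner: (- 3 4) = -1
Evaluate root: (* 2 -1) = -2
Result: -2


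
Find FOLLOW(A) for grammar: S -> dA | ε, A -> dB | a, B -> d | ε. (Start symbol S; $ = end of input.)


$ ∈ FOLLOW(S). For each A -> αBβ: add FIRST(β)\{ε} to FOLLOW(B); if β nullable, add FOLLOW(A).
FOLLOW(A) = {$}


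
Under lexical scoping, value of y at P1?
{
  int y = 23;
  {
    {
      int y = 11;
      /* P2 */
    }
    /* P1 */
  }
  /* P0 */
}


P1's block does not declare y; resolves to the enclosing declaration at depth 0
y = 23


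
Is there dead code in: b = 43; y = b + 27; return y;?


b is read by y's definition; y is returned
No dead code


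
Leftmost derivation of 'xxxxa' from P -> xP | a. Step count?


Derivation: P => xP => xxP => xxxP => xxxxP => xxxxa
Steps: 5


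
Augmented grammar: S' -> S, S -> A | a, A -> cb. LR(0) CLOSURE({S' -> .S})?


Start: S' -> .S
For each item with dot before a nonterminal B, add B -> .γ for every B-production
Closure: [S' -> .S, S -> .A, S -> .a, A -> .cb]


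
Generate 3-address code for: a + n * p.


Break into single-operator statements:
t1 = n * p
t2 = a + t1


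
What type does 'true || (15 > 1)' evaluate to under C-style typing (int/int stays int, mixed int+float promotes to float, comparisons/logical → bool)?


Operand types: bool || bool
Rule: logical operators take bool operands and yield bool
Result type: bool


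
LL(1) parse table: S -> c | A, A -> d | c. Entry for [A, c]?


For [A, c]: 'c' ∈ FIRST(c)
Entry: A -> c


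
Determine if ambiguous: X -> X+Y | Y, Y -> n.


precedence layered via separate nonterminal Y: deterministic
Unambiguous


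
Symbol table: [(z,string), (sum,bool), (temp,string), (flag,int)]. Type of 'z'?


Lookup 'z' → type string


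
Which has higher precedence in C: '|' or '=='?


'==' is equality (level 6); '|' is bitwise OR (level 3)
Higher level binds tighter
'==' has higher precedence than '|'


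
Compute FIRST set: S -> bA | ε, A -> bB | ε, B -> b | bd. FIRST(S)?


Per alternative of S: FIRST(bA) = {b}; FIRST(ε) = {ε}
FIRST(S) = {b, ε}


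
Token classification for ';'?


Pattern: delimiter/punctuation
Type: PUNCTUATION


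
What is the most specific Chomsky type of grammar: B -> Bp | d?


Left-linear: every RHS is a terminal or one nonterminal followed by a terminal
Classification: Type 3 (Regular)


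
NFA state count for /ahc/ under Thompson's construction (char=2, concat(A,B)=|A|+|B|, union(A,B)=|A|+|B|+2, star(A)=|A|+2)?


Syntax tree has 3 char leaf(s), 0 union(s), 0 star(s)
chars contribute 3×2 = 6; each union adds +2; each star adds +2
Total: 6 + 0 + 0 = 6 states


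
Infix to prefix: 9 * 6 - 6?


left-to-right (same/higher precedence on left): tree is (- (* 9 6) 6)
Prefix: - * 9 6 6


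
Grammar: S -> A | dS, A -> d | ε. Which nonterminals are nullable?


A nonterminal is nullable iff some alternative derives ε (directly, or every symbol in it is nullable)
Nullable: {A, S}


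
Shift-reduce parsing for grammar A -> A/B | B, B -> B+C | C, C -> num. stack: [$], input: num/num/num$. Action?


no handle on stack; shift 'num'
Action: shift


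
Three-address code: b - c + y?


Break into single-operator statements:
t1 = b - c
t2 = t1 + y


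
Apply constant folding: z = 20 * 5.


20 * 5 = 100 at compile time
Optimized: z = 100


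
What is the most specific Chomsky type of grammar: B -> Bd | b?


Left-linear: every RHS is a terminal or one nonterminal followed by a terminal
Classification: Type 3 (Regular)


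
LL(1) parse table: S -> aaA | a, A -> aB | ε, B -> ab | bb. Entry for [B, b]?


For [B, b]: 'b' ∈ FIRST(bb)
Entry: B -> bb


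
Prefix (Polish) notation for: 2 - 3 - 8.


left-to-right (same/higher precedence on left): tree is (- (- 2 3) 8)
Prefix: - - 2 3 8


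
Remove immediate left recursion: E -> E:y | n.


Left-recursive alternatives: E:y; non-recursive: n
Introduce E': E -> nE', E' -> :yE' | ε


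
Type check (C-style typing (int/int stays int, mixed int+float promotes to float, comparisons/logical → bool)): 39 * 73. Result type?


Operand types: int * int
Rule: mixed int/float promotes to float; int/int stays int
Result type: int


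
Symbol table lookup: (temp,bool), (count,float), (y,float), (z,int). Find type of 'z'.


Lookup 'z' → type int


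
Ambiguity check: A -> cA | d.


right-linear, alternatives start with distinct terminals 'c' vs 'd': unique leftmost derivation
Unambiguous


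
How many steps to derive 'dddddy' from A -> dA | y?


Derivation: A => dA => ddA => dddA => ddddA => dddddA => dddddy
Steps: 6


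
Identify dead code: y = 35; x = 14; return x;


y is assigned but never read
Dead: 'y = 35'


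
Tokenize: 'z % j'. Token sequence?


Scan left to right, longest-match per lexeme
Tokens: ID(z), OP(%), ID(j)


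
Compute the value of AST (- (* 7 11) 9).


Evaluate inner: (* 7 11) = 77
Evaluate root: (- 77 9) = 68
Result: 68


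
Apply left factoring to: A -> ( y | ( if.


Common prefix: '('
Factored: A -> ( A', A' -> y | if


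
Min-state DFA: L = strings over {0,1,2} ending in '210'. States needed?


Track the longest suffix of input matching a prefix of '210': 4 classes (prefixes of length 0..3)
Minimal DFA: 4 states


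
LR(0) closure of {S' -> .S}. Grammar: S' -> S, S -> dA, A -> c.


Start: S' -> .S
For each item with dot before a nonterminal B, add B -> .γ for every B-production
Closure: [S' -> .S, S -> .dA]


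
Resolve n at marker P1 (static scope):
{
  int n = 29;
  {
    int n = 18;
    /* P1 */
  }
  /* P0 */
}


n declared in the same block as P1
n = 18


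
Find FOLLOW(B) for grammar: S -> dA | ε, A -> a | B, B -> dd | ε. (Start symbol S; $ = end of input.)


$ ∈ FOLLOW(S). For each A -> αBβ: add FIRST(β)\{ε} to FOLLOW(B); if β nullable, add FOLLOW(A).
FOLLOW(B) = {$}


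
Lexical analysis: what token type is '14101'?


Pattern: digits only
Type: INTEGER_LITERAL


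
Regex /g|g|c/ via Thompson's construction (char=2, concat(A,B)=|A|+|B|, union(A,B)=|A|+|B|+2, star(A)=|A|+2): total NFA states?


Syntax tree has 3 char leaf(s), 2 union(s), 0 star(s)
chars contribute 3×2 = 6; each union adds +2; each star adds +2
Total: 6 + 4 + 0 = 10 states


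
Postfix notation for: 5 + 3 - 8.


Left to right (same or higher precedence on left)
Postfix: 5 3 + 8 -


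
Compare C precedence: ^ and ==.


'==' is equality (level 6); '^' is bitwise XOR (level 4)
Higher level binds tighter
'==' has higher precedence than '^'


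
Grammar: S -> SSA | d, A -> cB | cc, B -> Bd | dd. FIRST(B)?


Per alternative of B: FIRST(Bd) = {d}; FIRST(dd) = {d}
FIRST(B) = {d}


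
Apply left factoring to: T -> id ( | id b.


Common prefix: 'id'
Factored: T -> id T', T' -> ( | b


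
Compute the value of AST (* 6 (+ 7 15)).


Evaluate inner: (+ 7 15) = 22
Evaluate root: (* 6 22) = 132
Result: 132


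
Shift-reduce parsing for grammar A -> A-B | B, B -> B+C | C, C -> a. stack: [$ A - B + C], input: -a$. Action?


handle 'B+C' on top
Action: reduce (B -> B+C)


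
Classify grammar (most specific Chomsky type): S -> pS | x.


Right-linear: every RHS is a terminal or a terminal followed by one nonterminal
Classification: Type 3 (Regular)


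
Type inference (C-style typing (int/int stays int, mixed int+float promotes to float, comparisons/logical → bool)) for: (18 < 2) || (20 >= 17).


Operand types: bool || bool
Rule: logical operators take bool operands and yield bool
Result type: bool


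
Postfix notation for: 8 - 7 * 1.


* has higher precedence, evaluate 7*1 first
Postfix: 8 7 1 * -


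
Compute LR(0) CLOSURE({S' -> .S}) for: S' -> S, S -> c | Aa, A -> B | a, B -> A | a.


Start: S' -> .S
For each item with dot before a nonterminal B, add B -> .γ for every B-production
Closure: [S' -> .S, S -> .c, S -> .Aa, A -> .B, A -> .a, B -> .A, B -> .a]


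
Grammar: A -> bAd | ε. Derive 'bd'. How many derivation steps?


Derivation: A => bAd => bd
Steps: 2


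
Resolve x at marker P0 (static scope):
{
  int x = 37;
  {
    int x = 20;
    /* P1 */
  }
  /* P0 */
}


x declared in the same block as P0
x = 37


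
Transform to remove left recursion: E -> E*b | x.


Left-recursive alternatives: E*b; non-recursive: x
Introduce E': E -> xE', E' -> *bE' | ε


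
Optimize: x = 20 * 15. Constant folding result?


20 * 15 = 300 at compile time
Optimized: x = 300


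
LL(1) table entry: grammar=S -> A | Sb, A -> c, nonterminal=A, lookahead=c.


For [A, c]: 'c' ∈ FIRST(c)
Entry: A -> c


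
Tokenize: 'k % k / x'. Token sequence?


Scan left to right, longest-match per lexeme
Tokens: ID(k), OP(%), ID(k), OP(/), ID(x)


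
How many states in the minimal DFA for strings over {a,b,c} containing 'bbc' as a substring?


KMP-style automaton: 3 progress states + 1 absorbing accept = 4
Minimal DFA: 4 states


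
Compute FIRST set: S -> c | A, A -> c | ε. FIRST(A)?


Per alternative of A: FIRST(c) = {c}; FIRST(ε) = {ε}
FIRST(A) = {c, ε}


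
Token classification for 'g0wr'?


Pattern: letter/underscore followed by alphanumerics, not a keyword
Type: IDENTIFIER


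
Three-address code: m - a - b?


Break into single-operator statements:
t1 = m - a
t2 = t1 - b


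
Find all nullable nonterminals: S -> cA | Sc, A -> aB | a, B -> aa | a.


A nonterminal is nullable iff some alternative derives ε (directly, or every symbol in it is nullable)
Nullable: {}


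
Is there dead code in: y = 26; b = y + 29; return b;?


y is read by b's definition; b is returned
No dead code


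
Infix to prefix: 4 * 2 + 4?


left-to-right (same/higher precedence on left): tree is (+ (* 4 2) 4)
Prefix: + * 4 2 4


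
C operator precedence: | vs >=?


'>=' is relational (level 7); '|' is bitwise OR (level 3)
Higher level binds tighter
'>=' has higher precedence than '|'


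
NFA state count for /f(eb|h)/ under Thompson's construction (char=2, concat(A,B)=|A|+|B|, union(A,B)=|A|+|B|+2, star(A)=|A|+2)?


Syntax tree has 4 char leaf(s), 1 union(s), 0 star(s)
chars contribute 4×2 = 8; each union adds +2; each star adds +2
Total: 8 + 2 + 0 = 10 states


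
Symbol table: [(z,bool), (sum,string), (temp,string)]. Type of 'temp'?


Lookup 'temp' → type string


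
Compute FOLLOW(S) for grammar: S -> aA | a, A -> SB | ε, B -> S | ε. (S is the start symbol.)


$ ∈ FOLLOW(S). For each A -> αBβ: add FIRST(β)\{ε} to FOLLOW(B); if β nullable, add FOLLOW(A).
FOLLOW(S) = {$, a}


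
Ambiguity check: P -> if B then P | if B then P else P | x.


dangling else: 'if B then if B then x else x' parses two ways
Ambiguous


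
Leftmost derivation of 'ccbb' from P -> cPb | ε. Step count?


Derivation: P => cPb => ccPbb => ccbb
Steps: 3


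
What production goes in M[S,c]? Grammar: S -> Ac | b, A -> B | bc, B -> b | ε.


For [S, c]: 'c' ∈ FIRST(Ac)
Entry: S -> Ac


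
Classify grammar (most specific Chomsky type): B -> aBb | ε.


Single nonterminal LHS, but a^n b^n is not regular
Classification: Type 2 (Context-Free)


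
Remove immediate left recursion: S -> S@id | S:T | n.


Left-recursive alternatives: S@id, S:T; non-recursive: n
Introduce S': S -> nS', S' -> @idS' | :TS' | ε


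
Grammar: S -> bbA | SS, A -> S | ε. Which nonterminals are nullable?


A nonterminal is nullable iff some alternative derives ε (directly, or every symbol in it is nullable)
Nullable: {A}


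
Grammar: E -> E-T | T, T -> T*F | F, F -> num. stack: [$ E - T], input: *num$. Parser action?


'*' can extend T; shift to build T -> T*F
Action: shift


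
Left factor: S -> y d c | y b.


Common prefix: 'y'
Factored: S -> y S', S' -> d c | b


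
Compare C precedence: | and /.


'/' is multiplicative (level 10); '|' is bitwise OR (level 3)
Higher level binds tighter
'/' has higher precedence than '|'


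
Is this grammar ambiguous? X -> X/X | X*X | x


'x/x*x' has two parse trees (no precedence encoded between / and *)
Ambiguous


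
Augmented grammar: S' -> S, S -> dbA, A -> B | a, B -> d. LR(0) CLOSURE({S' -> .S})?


Start: S' -> .S
For each item with dot before a nonterminal B, add B -> .γ for every B-production
Closure: [S' -> .S, S -> .dbA]


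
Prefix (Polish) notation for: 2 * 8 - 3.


left-to-right (same/higher precedence on left): tree is (- (* 2 8) 3)
Prefix: - * 2 8 3


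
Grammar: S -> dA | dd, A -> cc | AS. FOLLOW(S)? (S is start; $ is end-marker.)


$ ∈ FOLLOW(S). For each A -> αBβ: add FIRST(β)\{ε} to FOLLOW(B); if β nullable, add FOLLOW(A).
FOLLOW(S) = {$, d}


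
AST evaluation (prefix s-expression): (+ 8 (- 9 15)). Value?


Evaluate inner: (- 9 15) = -6
Evaluate root: (+ 8 -6) = 2
Result: 2


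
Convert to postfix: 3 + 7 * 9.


* has higher precedence, evaluate 7*9 first
Postfix: 3 7 9 * +


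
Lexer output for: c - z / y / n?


Scan left to right, longest-match per lexeme
Tokens: ID(c), OP(-), ID(z), OP(/), ID(y), OP(/), ID(n)


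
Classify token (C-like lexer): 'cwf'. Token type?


Pattern: letter/underscore followed by alphanumerics, not a keyword
Type: IDENTIFIER


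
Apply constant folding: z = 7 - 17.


7 - 17 = -10 at compile time
Optimized: z = -10


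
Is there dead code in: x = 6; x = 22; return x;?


first assignment to x is overwritten before any read
Dead: 'x = 6'


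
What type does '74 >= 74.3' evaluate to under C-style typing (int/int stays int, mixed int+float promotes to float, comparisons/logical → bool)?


Operand types: int >= float
Rule: comparison yields bool
Result type: bool


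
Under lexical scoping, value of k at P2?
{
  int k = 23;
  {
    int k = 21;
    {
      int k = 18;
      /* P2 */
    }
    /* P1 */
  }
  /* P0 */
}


k declared in the same block as P2
k = 18


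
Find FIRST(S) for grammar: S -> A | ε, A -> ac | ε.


Per alternative of S: FIRST(A) = {a, ε}; FIRST(ε) = {ε}
FIRST(S) = {a, ε}


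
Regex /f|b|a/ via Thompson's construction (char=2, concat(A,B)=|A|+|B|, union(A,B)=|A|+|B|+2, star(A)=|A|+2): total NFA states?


Syntax tree has 3 char leaf(s), 2 union(s), 0 star(s)
chars contribute 3×2 = 6; each union adds +2; each star adds +2
Total: 6 + 4 + 0 = 10 states


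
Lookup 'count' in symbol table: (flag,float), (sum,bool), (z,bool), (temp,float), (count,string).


Lookup 'count' → type string


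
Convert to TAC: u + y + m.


Break into single-operator statements:
t1 = u + y
t2 = t1 + m


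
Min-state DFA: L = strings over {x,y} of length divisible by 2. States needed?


Track length mod 2: states 0..1, accept at 0
Minimal DFA: 2 states


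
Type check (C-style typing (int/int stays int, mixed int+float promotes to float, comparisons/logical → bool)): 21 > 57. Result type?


Operand types: int > int
Rule: comparison yields bool
Result type: bool


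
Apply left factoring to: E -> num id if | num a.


Common prefix: 'num'
Factored: E -> num E', E' -> id if | a


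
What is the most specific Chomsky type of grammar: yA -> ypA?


LHS has context (more than one symbol) and |LHS| ≤ |RHS|
Classification: Type 1 (Context-Sensitive)


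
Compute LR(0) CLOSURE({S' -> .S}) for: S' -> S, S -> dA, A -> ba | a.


Start: S' -> .S
For each item with dot before a nonterminal B, add B -> .γ for every B-production
Closure: [S' -> .S, S -> .dA]


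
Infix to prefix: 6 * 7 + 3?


left-to-right (same/higher precedence on left): tree is (+ (* 6 7) 3)
Prefix: + * 6 7 3


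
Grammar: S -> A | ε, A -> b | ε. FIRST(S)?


Per alternative of S: FIRST(A) = {b, ε}; FIRST(ε) = {ε}
FIRST(S) = {b, ε}


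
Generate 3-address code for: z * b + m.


Break into single-operator statements:
t1 = z * b
t2 = t1 + m


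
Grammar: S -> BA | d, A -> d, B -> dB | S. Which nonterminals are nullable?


A nonterminal is nullable iff some alternative derives ε (directly, or every symbol in it is nullable)
Nullable: {}


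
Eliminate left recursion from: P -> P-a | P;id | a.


Left-recursive alternatives: P-a, P;id; non-recursive: a
Introduce P': P -> aP', P' -> -aP' | ;idP' | ε


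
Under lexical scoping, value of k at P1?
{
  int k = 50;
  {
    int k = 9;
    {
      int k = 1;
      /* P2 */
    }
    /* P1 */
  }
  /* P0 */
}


k declared in the same block as P1
k = 9


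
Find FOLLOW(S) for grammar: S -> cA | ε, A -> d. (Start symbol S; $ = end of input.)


$ ∈ FOLLOW(S). For each A -> αBβ: add FIRST(β)\{ε} to FOLLOW(B); if β nullable, add FOLLOW(A).
FOLLOW(S) = {$}


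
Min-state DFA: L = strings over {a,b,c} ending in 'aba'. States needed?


Track the longest suffix of input matching a prefix of 'aba': 4 classes (prefixes of length 0..3)
Minimal DFA: 4 states


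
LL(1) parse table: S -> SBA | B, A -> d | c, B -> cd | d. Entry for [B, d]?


For [B, d]: 'd' ∈ FIRST(d)
Entry: B -> d


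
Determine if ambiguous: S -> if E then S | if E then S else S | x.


dangling else: 'if E then if E then x else x' parses two ways
Ambiguous


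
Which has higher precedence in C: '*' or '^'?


'*' is multiplicative (level 10); '^' is bitwise XOR (level 4)
Higher level binds tighter
'*' has higher precedence than '^'


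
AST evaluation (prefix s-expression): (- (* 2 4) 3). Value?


Evaluate inner: (* 2 4) = 8
Evaluate root: (- 8 3) = 5
Result: 5


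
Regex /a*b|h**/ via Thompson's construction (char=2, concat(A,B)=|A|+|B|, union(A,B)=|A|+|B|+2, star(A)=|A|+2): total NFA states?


Syntax tree has 3 char leaf(s), 1 union(s), 3 star(s)
chars contribute 3×2 = 6; each union adds +2; each star adds +2
Total: 6 + 2 + 6 = 14 states


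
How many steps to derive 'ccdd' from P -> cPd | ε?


Derivation: P => cPd => ccPdd => ccdd
Steps: 3


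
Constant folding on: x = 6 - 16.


6 - 16 = -10 at compile time
Optimized: x = -10


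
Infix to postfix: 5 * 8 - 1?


Left to right (same or higher precedence on left)
Postfix: 5 8 * 1 -


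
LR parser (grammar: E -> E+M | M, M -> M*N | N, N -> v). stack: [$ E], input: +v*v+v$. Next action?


shift '+' to continue E -> E+M
Action: shift
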